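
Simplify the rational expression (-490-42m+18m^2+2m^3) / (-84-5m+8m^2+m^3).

Repeated division with remainder:
  2m^3+18m^2-42m-490 = (2)(m^3+8m^2-5m-84) + (2m^2-32m-322)
  m^3+8m^2-5m-84 = ((1/2)m+12)(2m^2-32m-322) + (540m+3780)
  2m^2-32m-322 = ((1/270)m-23/270)(540m+3780) + (0)
Last nonzero remainder: 540m+3780. Dividing through by 540 gives the monic gcd m+7.
Cancel m+7 from numerator and denominator to get the reduced form.

(-70+4m+2m^2)/(-12+m+m^2)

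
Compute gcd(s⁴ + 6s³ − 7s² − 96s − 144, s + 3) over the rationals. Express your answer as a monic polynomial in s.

Euclidean algorithm in ℚ[s]:
  s⁴ + 6s³ − 7s² − 96s − 144 = (s³ + 3s² − 16s − 48)(s + 3) + (0)
The last nonzero remainder s + 3 is already monic.

s + 3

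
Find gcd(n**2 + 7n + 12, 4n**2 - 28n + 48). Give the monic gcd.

1

Euclidean algorithm in ℚ[n]:
  n**2 + 7n + 12 = (1/4)(4n**2 - 28n + 48) + (14n)
  4n**2 - 28n + 48 = ((2/7)n - 2)(14n) + (48)
  14n = ((7/24)n)(48) + (0)
The last nonzero remainder is the constant 48, so the polynomials are coprime and gcd = 1.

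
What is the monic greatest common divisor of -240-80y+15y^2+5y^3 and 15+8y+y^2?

Repeated division with remainder:
  5y^3+15y^2-80y-240 = (5y-25)(y^2+8y+15) + (45y+135)
  y^2+8y+15 = ((1/45)y+1/9)(45y+135) + (0)
Last nonzero remainder: 45y+135. Dividing through by 45 gives the monic gcd y+3.

3+y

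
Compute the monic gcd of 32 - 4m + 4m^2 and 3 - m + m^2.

1

By polynomial division,
  4m^2 - 4m + 32 = (4)(m^2 - m + 3) + (20)
  m^2 - m + 3 = ((1/20)m^2 - (1/20)m + 3/20)(20) + (0)
The last nonzero remainder is the constant 20, so the polynomials are coprime and gcd = 1.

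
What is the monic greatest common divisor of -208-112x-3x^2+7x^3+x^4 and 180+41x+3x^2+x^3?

4+x

Euclidean algorithm in ℚ[x]:
  x^4+7x^3-3x^2-112x-208 = (x+4)(x^3+3x^2+41x+180) + (-56x^2-456x-928)
  x^3+3x^2+41x+180 = (-(1/56)x+9/98)(-56x^2-456x-928) + ((3249/49)x+12996/49)
  -56x^2-456x-928 = (-(2744/3249)x-11368/3249)((3249/49)x+12996/49) + (0)
Last nonzero remainder: (3249/49)x+12996/49. Dividing through by 3249/49 gives the monic gcd x+4.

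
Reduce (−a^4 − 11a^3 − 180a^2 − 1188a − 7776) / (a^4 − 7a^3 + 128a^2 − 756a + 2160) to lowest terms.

(−a^2 − 11a − 72)/(a^2 − 7a + 20)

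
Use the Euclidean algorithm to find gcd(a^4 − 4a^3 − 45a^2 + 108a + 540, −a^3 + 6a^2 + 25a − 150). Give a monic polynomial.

a^2 − a − 30

By polynomial division,
  a^4 − 4a^3 − 45a^2 + 108a + 540 = (−a − 2)(−a^3 + 6a^2 + 25a − 150) + (−8a^2 + 8a + 240)
  −a^3 + 6a^2 + 25a − 150 = ((1/8)a − 5/8)(−8a^2 + 8a + 240) + (0)
Last nonzero remainder: −8a^2 + 8a + 240. Dividing through by −8 gives the monic gcd a^2 − a − 30.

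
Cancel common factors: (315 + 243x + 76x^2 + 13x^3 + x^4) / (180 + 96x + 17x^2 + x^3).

(63 + 36x + 8x^2 + x^3)/(36 + 12x + x^2)

Euclidean algorithm in ℚ[x]:
  x^4 + 13x^3 + 76x^2 + 243x + 315 = (x - 4)(x^3 + 17x^2 + 96x + 180) + (48x^2 + 447x + 1035)
  x^3 + 17x^2 + 96x + 180 = ((1/48)x + 41/256)(48x^2 + 447x + 1035) + ((729/256)x + 3645/256)
  48x^2 + 447x + 1035 = ((4096/243)x + 5888/81)((729/256)x + 3645/256) + (0)
Last nonzero remainder: (729/256)x + 3645/256. Dividing through by 729/256 gives the monic gcd x + 5.
Cancel x + 5 from numerator and denominator to get the reduced form.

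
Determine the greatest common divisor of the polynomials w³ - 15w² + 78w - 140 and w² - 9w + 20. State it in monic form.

Apply the Euclidean algorithm:
  w³ - 15w² + 78w - 140 = (w - 6)(w² - 9w + 20) + (4w - 20)
  w² - 9w + 20 = ((1/4)w - 1)(4w - 20) + (0)
Last nonzero remainder: 4w - 20. Dividing through by 4 gives the monic gcd w - 5.

w - 5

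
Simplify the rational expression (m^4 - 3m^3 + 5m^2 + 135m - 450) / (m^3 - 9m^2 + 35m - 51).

(m^3 + 5m + 150)/(m^2 - 6m + 17)

By polynomial division,
  m^4 - 3m^3 + 5m^2 + 135m - 450 = (m + 6)(m^3 - 9m^2 + 35m - 51) + (24m^2 - 24m - 144)
  m^3 - 9m^2 + 35m - 51 = ((1/24)m - 1/3)(24m^2 - 24m - 144) + (33m - 99)
  24m^2 - 24m - 144 = ((8/11)m + 16/11)(33m - 99) + (0)
Last nonzero remainder: 33m - 99. Dividing through by 33 gives the monic gcd m - 3.
Cancel m - 3 from numerator and denominator to get the reduced form.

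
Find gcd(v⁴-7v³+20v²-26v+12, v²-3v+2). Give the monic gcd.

v²-3v+2

By polynomial division,
  v⁴-7v³+20v²-26v+12 = (v²-4v+6)(v²-3v+2) + (0)
The last nonzero remainder v²-3v+2 is already monic.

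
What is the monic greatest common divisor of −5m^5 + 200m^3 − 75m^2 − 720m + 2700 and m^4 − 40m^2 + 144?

m^2 − 36

Apply the Euclidean algorithm:
  −5m^5 + 200m^3 − 75m^2 − 720m + 2700 = (−5m)(m^4 − 40m^2 + 144) + (−75m^2 + 2700)
  m^4 − 40m^2 + 144 = (−(1/75)m^2 + 4/75)(−75m^2 + 2700) + (0)
Last nonzero remainder: −75m^2 + 2700. Dividing through by −75 gives the monic gcd m^2 − 36.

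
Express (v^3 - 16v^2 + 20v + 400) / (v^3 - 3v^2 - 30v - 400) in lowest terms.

(v^2 - 6v - 40)/(v^2 + 7v + 40)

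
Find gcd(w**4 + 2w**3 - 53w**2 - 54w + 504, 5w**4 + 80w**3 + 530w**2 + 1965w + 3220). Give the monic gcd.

w**2 + 11w + 28

By polynomial division,
  w**4 + 2w**3 - 53w**2 - 54w + 504 = (1/5)(5w**4 + 80w**3 + 530w**2 + 1965w + 3220) + (-14w**3 - 159w**2 - 447w - 140)
  5w**4 + 80w**3 + 530w**2 + 1965w + 3220 = (-(5/14)w - 325/196)(-14w**3 - 159w**2 - 447w - 140) + ((20915/196)w**2 + (230065/196)w + 20915/7)
  -14w**3 - 159w**2 - 447w - 140 = (-(2744/20915)w - 196/4183)((20915/196)w**2 + (230065/196)w + 20915/7) + (0)
Last nonzero remainder: (20915/196)w**2 + (230065/196)w + 20915/7. Dividing through by 20915/196 gives the monic gcd w**2 + 11w + 28.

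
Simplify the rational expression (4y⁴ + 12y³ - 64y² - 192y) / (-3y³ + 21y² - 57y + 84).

(-4y³ - 28y² - 48y)/(3y² - 9y + 21)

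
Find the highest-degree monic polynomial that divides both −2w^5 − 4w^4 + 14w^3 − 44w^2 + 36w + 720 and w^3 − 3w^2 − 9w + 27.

w^2 − 9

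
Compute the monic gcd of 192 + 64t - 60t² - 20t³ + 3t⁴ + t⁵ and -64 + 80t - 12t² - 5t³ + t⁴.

Euclidean algorithm in ℚ[t]:
  t⁵ + 3t⁴ - 20t³ - 60t² + 64t + 192 = (t + 8)(t⁴ - 5t³ - 12t² + 80t - 64) + (32t³ - 44t² - 512t + 704)
  t⁴ - 5t³ - 12t² + 80t - 64 = ((1/32)t - 29/256)(32t³ - 44t² - 512t + 704) + (-(63/64)t² + 63/4)
  32t³ - 44t² - 512t + 704 = (-(2048/63)t + 2816/63)(-(63/64)t² + 63/4) + (0)
Last nonzero remainder: -(63/64)t² + 63/4. Dividing through by -63/64 gives the monic gcd t² - 16.

-16 + t²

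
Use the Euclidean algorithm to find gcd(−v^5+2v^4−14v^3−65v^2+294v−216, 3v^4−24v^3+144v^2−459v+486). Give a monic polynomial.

Apply the Euclidean algorithm:
  −v^5+2v^4−14v^3−65v^2+294v−216 = (−(1/3)v−2)(3v^4−24v^3+144v^2−459v+486) + (−14v^3+70v^2−462v+756)
  3v^4−24v^3+144v^2−459v+486 = (−(3/14)v+9/14)(−14v^3+70v^2−462v+756) + (0)
Last nonzero remainder: −14v^3+70v^2−462v+756. Dividing through by −14 gives the monic gcd v^3−5v^2+33v−54.

v^3−5v^2+33v−54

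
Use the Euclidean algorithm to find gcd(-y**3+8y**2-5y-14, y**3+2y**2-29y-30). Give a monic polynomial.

y+1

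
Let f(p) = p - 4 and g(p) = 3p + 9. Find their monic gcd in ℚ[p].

Euclidean algorithm in ℚ[p]:
  p - 4 = (1/3)(3p + 9) + (-7)
  3p + 9 = (-(3/7)p - 9/7)(-7) + (0)
The last nonzero remainder is the constant -7, so the polynomials are coprime and gcd = 1.

1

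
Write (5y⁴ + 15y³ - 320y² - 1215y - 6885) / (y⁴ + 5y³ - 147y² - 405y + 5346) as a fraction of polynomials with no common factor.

(5y² + 15y + 85)/(y² + 5y - 66)

Apply the Euclidean algorithm:
  5y⁴ + 15y³ - 320y² - 1215y - 6885 = (5)(y⁴ + 5y³ - 147y² - 405y + 5346) + (-10y³ + 415y² + 810y - 33615)
  y⁴ + 5y³ - 147y² - 405y + 5346 = (-(1/10)y - 93/20)(-10y³ + 415y² + 810y - 33615) + ((7455/4)y² - 603855/4)
  -10y³ + 415y² + 810y - 33615 = (-(8/1491)y + 332/1491)((7455/4)y² - 603855/4) + (0)
Last nonzero remainder: (7455/4)y² - 603855/4. Dividing through by 7455/4 gives the monic gcd y² - 81.
Cancel y² - 81 from numerator and denominator to get the reduced form.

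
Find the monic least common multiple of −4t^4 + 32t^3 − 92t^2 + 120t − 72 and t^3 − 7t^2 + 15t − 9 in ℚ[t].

t^5 − 9t^4 + 31t^3 − 53t^2 + 48t − 18

Repeated division with remainder:
  −4t^4 + 32t^3 − 92t^2 + 120t − 72 = (−4t + 4)(t^3 − 7t^2 + 15t − 9) + (−4t^2 + 24t − 36)
  t^3 − 7t^2 + 15t − 9 = (−(1/4)t + 1/4)(−4t^2 + 24t − 36) + (0)
Last nonzero remainder: −4t^2 + 24t − 36. Dividing through by −4 gives the monic gcd t^2 − 6t + 9.
Then lcm(f, g) = f·g / gcd(f, g); expanding and making the result monic gives the answer.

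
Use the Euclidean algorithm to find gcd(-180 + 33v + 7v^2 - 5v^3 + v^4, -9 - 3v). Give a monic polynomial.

Repeated division with remainder:
  v^4 - 5v^3 + 7v^2 + 33v - 180 = (-(1/3)v^3 + (8/3)v^2 - (31/3)v + 20)(-3v - 9) + (0)
Last nonzero remainder: -3v - 9. Dividing through by -3 gives the monic gcd v + 3.

3 + v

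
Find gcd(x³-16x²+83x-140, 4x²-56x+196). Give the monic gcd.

Repeated division with remainder:
  x³-16x²+83x-140 = ((1/4)x-1/2)(4x²-56x+196) + (6x-42)
  4x²-56x+196 = ((2/3)x-14/3)(6x-42) + (0)
Last nonzero remainder: 6x-42. Dividing through by 6 gives the monic gcd x-7.

x-7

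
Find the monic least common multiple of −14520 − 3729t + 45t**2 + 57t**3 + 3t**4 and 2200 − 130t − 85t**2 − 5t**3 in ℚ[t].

Repeated division with remainder:
  3t**4 + 57t**3 + 45t**2 − 3729t − 14520 = (−(3/5)t − 6/5)(−5t**3 − 85t**2 − 130t + 2200) + (−135t**2 − 2565t − 11880)
  −5t**3 − 85t**2 − 130t + 2200 = ((1/27)t − 2/27)(−135t**2 − 2565t − 11880) + (120t + 1320)
  −135t**2 − 2565t − 11880 = (−(9/8)t − 9)(120t + 1320) + (0)
Last nonzero remainder: 120t + 1320. Dividing through by 120 gives the monic gcd t + 11.
Then lcm(f, g) = f·g / gcd(f, g); expanding and making the result monic gives the answer.

193600 + 20680t − 12898t**2 − 1913t**3 + 89t**4 + 25t**5 + t**6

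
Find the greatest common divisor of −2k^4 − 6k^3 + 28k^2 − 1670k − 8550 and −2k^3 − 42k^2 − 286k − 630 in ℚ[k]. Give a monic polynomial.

k^2 + 14k + 45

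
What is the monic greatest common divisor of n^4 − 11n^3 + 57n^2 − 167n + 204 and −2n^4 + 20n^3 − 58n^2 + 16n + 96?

n^2 − 7n + 12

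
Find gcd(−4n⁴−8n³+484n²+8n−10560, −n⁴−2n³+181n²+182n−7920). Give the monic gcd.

n²+3n−88

Euclidean algorithm in ℚ[n]:
  −4n⁴−8n³+484n²+8n−10560 = (4)(−n⁴−2n³+181n²+182n−7920) + (−240n²−720n+21120)
  −n⁴−2n³+181n²+182n−7920 = ((1/240)n²−(1/240)n−3/8)(−240n²−720n+21120) + (0)
Last nonzero remainder: −240n²−720n+21120. Dividing through by −240 gives the monic gcd n²+3n−88.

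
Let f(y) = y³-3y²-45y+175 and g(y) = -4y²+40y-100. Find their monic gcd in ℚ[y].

Repeated division with remainder:
  y³-3y²-45y+175 = (-(1/4)y-7/4)(-4y²+40y-100) + (0)
Last nonzero remainder: -4y²+40y-100. Dividing through by -4 gives the monic gcd y²-10y+25.

y²-10y+25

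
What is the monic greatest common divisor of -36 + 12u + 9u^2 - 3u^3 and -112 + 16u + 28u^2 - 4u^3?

Euclidean algorithm in ℚ[u]:
  -3u^3 + 9u^2 + 12u - 36 = (3/4)(-4u^3 + 28u^2 + 16u - 112) + (-12u^2 + 48)
  -4u^3 + 28u^2 + 16u - 112 = ((1/3)u - 7/3)(-12u^2 + 48) + (0)
Last nonzero remainder: -12u^2 + 48. Dividing through by -12 gives the monic gcd u^2 - 4.

-4 + u^2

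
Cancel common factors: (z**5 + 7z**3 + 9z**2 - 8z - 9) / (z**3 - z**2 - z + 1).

Apply the Euclidean algorithm:
  z**5 + 7z**3 + 9z**2 - 8z - 9 = (z**2 + z + 9)(z**3 - z**2 - z + 1) + (18z**2 - 18)
  z**3 - z**2 - z + 1 = ((1/18)z - 1/18)(18z**2 - 18) + (0)
Last nonzero remainder: 18z**2 - 18. Dividing through by 18 gives the monic gcd z**2 - 1.
Cancel z**2 - 1 from numerator and denominator to get the reduced form.

(z**3 + 8z + 9)/(z - 1)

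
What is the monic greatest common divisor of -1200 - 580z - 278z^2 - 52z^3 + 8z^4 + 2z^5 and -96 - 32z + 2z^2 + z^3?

-24 - 2z + z^2

Apply the Euclidean algorithm:
  2z^5 + 8z^4 - 52z^3 - 278z^2 - 580z - 1200 = (2z^2 + 4z + 4)(z^3 + 2z^2 - 32z - 96) + (34z^2 - 68z - 816)
  z^3 + 2z^2 - 32z - 96 = ((1/34)z + 2/17)(34z^2 - 68z - 816) + (0)
Last nonzero remainder: 34z^2 - 68z - 816. Dividing through by 34 gives the monic gcd z^2 - 2z - 24.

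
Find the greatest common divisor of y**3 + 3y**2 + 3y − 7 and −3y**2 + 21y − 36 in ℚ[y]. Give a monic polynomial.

1

By polynomial division,
  y**3 + 3y**2 + 3y − 7 = (−(1/3)y − 10/3)(−3y**2 + 21y − 36) + (61y − 127)
  −3y**2 + 21y − 36 = (−(3/61)y + 900/3721)(61y − 127) + (−19656/3721)
  61y − 127 = (−(226981/19656)y + 472567/19656)(−19656/3721) + (0)
The last nonzero remainder is the constant −19656/3721, so the polynomials are coprime and gcd = 1.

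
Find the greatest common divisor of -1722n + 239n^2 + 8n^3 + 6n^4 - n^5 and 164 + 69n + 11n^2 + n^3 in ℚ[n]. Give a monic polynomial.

41 + 7n + n^2

Euclidean algorithm in ℚ[n]:
  -n^5 + 6n^4 + 8n^3 + 239n^2 - 1722n = (-n^2 + 17n - 110)(n^3 + 11n^2 + 69n + 164) + (440n^2 + 3080n + 18040)
  n^3 + 11n^2 + 69n + 164 = ((1/440)n + 1/110)(440n^2 + 3080n + 18040) + (0)
Last nonzero remainder: 440n^2 + 3080n + 18040. Dividing through by 440 gives the monic gcd n^2 + 7n + 41.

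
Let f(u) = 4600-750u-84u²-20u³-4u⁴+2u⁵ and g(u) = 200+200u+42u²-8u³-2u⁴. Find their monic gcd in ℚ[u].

-25+u²

By polynomial division,
  2u⁵-4u⁴-20u³-84u²-750u+4600 = (-u+6)(-2u⁴-8u³+42u²+200u+200) + (70u³-136u²-1750u+3400)
  -2u⁴-8u³+42u²+200u+200 = (-(1/35)u-208/1225)(70u³-136u²-1750u+3400) + (-(38088/1225)u²+38088/49)
  70u³-136u²-1750u+3400 = (-(42875/19044)u+20825/4761)(-(38088/1225)u²+38088/49) + (0)
Last nonzero remainder: -(38088/1225)u²+38088/49. Dividing through by -38088/1225 gives the monic gcd u²-25.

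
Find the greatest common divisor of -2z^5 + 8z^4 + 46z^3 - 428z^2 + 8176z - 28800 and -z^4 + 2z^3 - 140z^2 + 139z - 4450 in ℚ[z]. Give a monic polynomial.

z^2 - z + 50

Repeated division with remainder:
  -2z^5 + 8z^4 + 46z^3 - 428z^2 + 8176z - 28800 = (2z - 4)(-z^4 + 2z^3 - 140z^2 + 139z - 4450) + (334z^3 - 1266z^2 + 17632z - 46600)
  -z^4 + 2z^3 - 140z^2 + 139z - 4450 = (-(1/334)z - 299/55778)(334z^3 - 1266z^2 + 17632z - 46600) + (-(2621455/27889)z^2 + (2621455/27889)z - 131072750/27889)
  334z^3 - 1266z^2 + 17632z - 46600 = (-(9314926/2621455)z + 25992548/2621455)(-(2621455/27889)z^2 + (2621455/27889)z - 131072750/27889) + (0)
Last nonzero remainder: -(2621455/27889)z^2 + (2621455/27889)z - 131072750/27889. Dividing through by -2621455/27889 gives the monic gcd z^2 - z + 50.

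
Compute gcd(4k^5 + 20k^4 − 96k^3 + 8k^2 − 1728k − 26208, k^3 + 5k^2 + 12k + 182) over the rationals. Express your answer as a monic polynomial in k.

k^3 + 5k^2 + 12k + 182

Euclidean algorithm in ℚ[k]:
  4k^5 + 20k^4 − 96k^3 + 8k^2 − 1728k − 26208 = (4k^2 − 144)(k^3 + 5k^2 + 12k + 182) + (0)
The last nonzero remainder k^3 + 5k^2 + 12k + 182 is already monic.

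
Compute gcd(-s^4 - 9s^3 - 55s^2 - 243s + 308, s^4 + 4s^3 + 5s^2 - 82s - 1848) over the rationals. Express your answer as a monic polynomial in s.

s^3 + 10s^2 + 65s + 308

By polynomial division,
  -s^4 - 9s^3 - 55s^2 - 243s + 308 = (-1)(s^4 + 4s^3 + 5s^2 - 82s - 1848) + (-5s^3 - 50s^2 - 325s - 1540)
  s^4 + 4s^3 + 5s^2 - 82s - 1848 = (-(1/5)s + 6/5)(-5s^3 - 50s^2 - 325s - 1540) + (0)
Last nonzero remainder: -5s^3 - 50s^2 - 325s - 1540. Dividing through by -5 gives the monic gcd s^3 + 10s^2 + 65s + 308.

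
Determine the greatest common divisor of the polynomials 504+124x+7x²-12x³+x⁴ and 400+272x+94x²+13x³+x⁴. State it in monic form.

Euclidean algorithm in ℚ[x]:
  x⁴-12x³+7x²+124x+504 = (x⁴+13x³+94x²+272x+400) + (-25x³-87x²-148x+104)
  x⁴+13x³+94x²+272x+400 = (-(1/25)x-238/625)(-25x³-87x²-148x+104) + ((34344/625)x²+(137376/625)x+274752/625)
  -25x³-87x²-148x+104 = (-(15625/34344)x+8125/34344)((34344/625)x²+(137376/625)x+274752/625) + (0)
Last nonzero remainder: (34344/625)x²+(137376/625)x+274752/625. Dividing through by 34344/625 gives the monic gcd x²+4x+8.

8+4x+x²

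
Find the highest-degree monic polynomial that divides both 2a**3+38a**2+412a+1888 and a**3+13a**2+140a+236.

a**2+11a+118

By polynomial division,
  2a**3+38a**2+412a+1888 = (2)(a**3+13a**2+140a+236) + (12a**2+132a+1416)
  a**3+13a**2+140a+236 = ((1/12)a+1/6)(12a**2+132a+1416) + (0)
Last nonzero remainder: 12a**2+132a+1416. Dividing through by 12 gives the monic gcd a**2+11a+118.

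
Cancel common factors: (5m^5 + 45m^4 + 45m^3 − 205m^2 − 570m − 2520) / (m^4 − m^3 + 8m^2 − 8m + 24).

(5m^3 + 40m^2 − 25m − 420)/(m^2 − 2m + 4)

Euclidean algorithm in ℚ[m]:
  5m^5 + 45m^4 + 45m^3 − 205m^2 − 570m − 2520 = (5m + 50)(m^4 − m^3 + 8m^2 − 8m + 24) + (55m^3 − 565m^2 − 290m − 3720)
  m^4 − m^3 + 8m^2 − 8m + 24 = ((1/55)m + 102/605)(55m^3 − 565m^2 − 290m − 3720) + ((13132/121)m^2 + (13132/121)m + 78792/121)
  55m^3 − 565m^2 − 290m − 3720 = ((6655/13132)m − 18755/3283)((13132/121)m^2 + (13132/121)m + 78792/121) + (0)
Last nonzero remainder: (13132/121)m^2 + (13132/121)m + 78792/121. Dividing through by 13132/121 gives the monic gcd m^2 + m + 6.
Cancel m^2 + m + 6 from numerator and denominator to get the reduced form.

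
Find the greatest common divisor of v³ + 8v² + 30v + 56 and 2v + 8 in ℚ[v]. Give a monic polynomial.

Euclidean algorithm in ℚ[v]:
  v³ + 8v² + 30v + 56 = ((1/2)v² + 2v + 7)(2v + 8) + (0)
Last nonzero remainder: 2v + 8. Dividing through by 2 gives the monic gcd v + 4.

v + 4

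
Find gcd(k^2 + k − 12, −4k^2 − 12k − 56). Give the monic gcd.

1

Euclidean algorithm in ℚ[k]:
  k^2 + k − 12 = (−1/4)(−4k^2 − 12k − 56) + (−2k − 26)
  −4k^2 − 12k − 56 = (2k − 20)(−2k − 26) + (−576)
  −2k − 26 = ((1/288)k + 13/288)(−576) + (0)
The last nonzero remainder is the constant −576, so the polynomials are coprime and gcd = 1.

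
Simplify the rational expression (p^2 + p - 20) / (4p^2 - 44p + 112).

Euclidean algorithm in ℚ[p]:
  p^2 + p - 20 = (1/4)(4p^2 - 44p + 112) + (12p - 48)
  4p^2 - 44p + 112 = ((1/3)p - 7/3)(12p - 48) + (0)
Last nonzero remainder: 12p - 48. Dividing through by 12 gives the monic gcd p - 4.
Cancel p - 4 from numerator and denominator to get the reduced form.

(p + 5)/(4p - 28)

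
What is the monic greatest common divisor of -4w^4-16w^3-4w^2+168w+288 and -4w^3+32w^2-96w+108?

w-3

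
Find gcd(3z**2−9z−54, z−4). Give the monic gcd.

1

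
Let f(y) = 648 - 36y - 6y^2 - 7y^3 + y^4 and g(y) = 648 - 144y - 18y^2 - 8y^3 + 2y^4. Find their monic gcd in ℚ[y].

Apply the Euclidean algorithm:
  y^4 - 7y^3 - 6y^2 - 36y + 648 = (1/2)(2y^4 - 8y^3 - 18y^2 - 144y + 648) + (-3y^3 + 3y^2 + 36y + 324)
  2y^4 - 8y^3 - 18y^2 - 144y + 648 = (-(2/3)y + 2)(-3y^3 + 3y^2 + 36y + 324) + (0)
Last nonzero remainder: -3y^3 + 3y^2 + 36y + 324. Dividing through by -3 gives the monic gcd y^3 - y^2 - 12y - 108.

-108 - 12y - y^2 + y^3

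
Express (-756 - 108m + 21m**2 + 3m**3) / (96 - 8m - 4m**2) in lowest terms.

(126 - 3m - 3m**2)/(-16 + 4m)

Repeated division with remainder:
  3m**3 + 21m**2 - 108m - 756 = (-(3/4)m - 15/4)(-4m**2 - 8m + 96) + (-66m - 396)
  -4m**2 - 8m + 96 = ((2/33)m - 8/33)(-66m - 396) + (0)
Last nonzero remainder: -66m - 396. Dividing through by -66 gives the monic gcd m + 6.
Cancel m + 6 from numerator and denominator to get the reduced form.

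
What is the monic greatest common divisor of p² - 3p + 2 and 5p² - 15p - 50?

Apply the Euclidean algorithm:
  p² - 3p + 2 = (1/5)(5p² - 15p - 50) + (12)
  5p² - 15p - 50 = ((5/12)p² - (5/4)p - 25/6)(12) + (0)
The last nonzero remainder is the constant 12, so the polynomials are coprime and gcd = 1.

1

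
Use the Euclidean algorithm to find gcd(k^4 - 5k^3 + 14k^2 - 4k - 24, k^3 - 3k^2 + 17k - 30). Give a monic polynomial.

By polynomial division,
  k^4 - 5k^3 + 14k^2 - 4k - 24 = (k - 2)(k^3 - 3k^2 + 17k - 30) + (-9k^2 + 60k - 84)
  k^3 - 3k^2 + 17k - 30 = (-(1/9)k - 11/27)(-9k^2 + 60k - 84) + ((289/9)k - 578/9)
  -9k^2 + 60k - 84 = (-(81/289)k + 378/289)((289/9)k - 578/9) + (0)
Last nonzero remainder: (289/9)k - 578/9. Dividing through by 289/9 gives the monic gcd k - 2.

k - 2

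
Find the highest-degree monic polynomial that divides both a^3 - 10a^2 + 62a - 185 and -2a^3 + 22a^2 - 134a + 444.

a^2 - 5a + 37

By polynomial division,
  a^3 - 10a^2 + 62a - 185 = (-1/2)(-2a^3 + 22a^2 - 134a + 444) + (a^2 - 5a + 37)
  -2a^3 + 22a^2 - 134a + 444 = (-2a + 12)(a^2 - 5a + 37) + (0)
The last nonzero remainder a^2 - 5a + 37 is already monic.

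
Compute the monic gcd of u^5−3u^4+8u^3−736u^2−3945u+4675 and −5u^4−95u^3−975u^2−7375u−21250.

u^3+9u^2+105u+425

Repeated division with remainder:
  u^5−3u^4+8u^3−736u^2−3945u+4675 = (−(1/5)u+22/5)(−5u^4−95u^3−975u^2−7375u−21250) + (231u^3+2079u^2+24255u+98175)
  −5u^4−95u^3−975u^2−7375u−21250 = (−(5/231)u−50/231)(231u^3+2079u^2+24255u+98175) + (0)
Last nonzero remainder: 231u^3+2079u^2+24255u+98175. Dividing through by 231 gives the monic gcd u^3+9u^2+105u+425.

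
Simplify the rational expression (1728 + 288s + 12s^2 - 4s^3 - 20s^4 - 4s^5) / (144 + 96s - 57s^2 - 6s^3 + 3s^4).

(-144 - 36s - 16s^2 - 4s^3)/(-12 - 9s + 3s^2)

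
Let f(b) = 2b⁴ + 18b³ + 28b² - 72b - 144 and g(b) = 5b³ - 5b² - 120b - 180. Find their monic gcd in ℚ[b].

By polynomial division,
  2b⁴ + 18b³ + 28b² - 72b - 144 = ((2/5)b + 4)(5b³ - 5b² - 120b - 180) + (96b² + 480b + 576)
  5b³ - 5b² - 120b - 180 = ((5/96)b - 5/16)(96b² + 480b + 576) + (0)
Last nonzero remainder: 96b² + 480b + 576. Dividing through by 96 gives the monic gcd b² + 5b + 6.

b² + 5b + 6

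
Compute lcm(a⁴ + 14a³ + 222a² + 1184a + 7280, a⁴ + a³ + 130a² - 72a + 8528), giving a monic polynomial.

a⁶ + 7a⁵ + 206a⁴ + 778a³ + 17196a² + 46128a + 596960

Euclidean algorithm in ℚ[a]:
  a⁴ + 14a³ + 222a² + 1184a + 7280 = (a⁴ + a³ + 130a² - 72a + 8528) + (13a³ + 92a² + 1256a - 1248)
  a⁴ + a³ + 130a² - 72a + 8528 = ((1/13)a - 79/169)(13a³ + 92a² + 1256a - 1248) + ((12910/169)a² + (103280/169)a + 103280/13)
  13a³ + 92a² + 1256a - 1248 = ((2197/12910)a - 1014/6455)((12910/169)a² + (103280/169)a + 103280/13) + (0)
Last nonzero remainder: (12910/169)a² + (103280/169)a + 103280/13. Dividing through by 12910/169 gives the monic gcd a² + 8a + 104.
Then lcm(f, g) = f·g / gcd(f, g); expanding and making the result monic gives the answer.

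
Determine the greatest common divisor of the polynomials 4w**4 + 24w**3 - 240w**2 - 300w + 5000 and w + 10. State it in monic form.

Apply the Euclidean algorithm:
  4w**4 + 24w**3 - 240w**2 - 300w + 5000 = (4w**3 - 16w**2 - 80w + 500)(w + 10) + (0)
The last nonzero remainder w + 10 is already monic.

w + 10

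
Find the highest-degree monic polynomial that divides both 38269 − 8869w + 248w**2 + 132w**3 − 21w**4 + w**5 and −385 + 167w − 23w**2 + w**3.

77 − 18w + w**2

By polynomial division,
  w**5 − 21w**4 + 132w**3 + 248w**2 − 8869w + 38269 = (w**2 + 2w + 11)(w**3 − 23w**2 + 167w − 385) + (552w**2 − 9936w + 42504)
  w**3 − 23w**2 + 167w − 385 = ((1/552)w − 5/552)(552w**2 − 9936w + 42504) + (0)
Last nonzero remainder: 552w**2 − 9936w + 42504. Dividing through by 552 gives the monic gcd w**2 − 18w + 77.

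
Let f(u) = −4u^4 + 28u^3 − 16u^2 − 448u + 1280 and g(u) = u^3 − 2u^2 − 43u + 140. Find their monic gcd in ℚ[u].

u − 4

Repeated division with remainder:
  −4u^4 + 28u^3 − 16u^2 − 448u + 1280 = (−4u + 20)(u^3 − 2u^2 − 43u + 140) + (−148u^2 + 972u − 1520)
  u^3 − 2u^2 − 43u + 140 = (−(1/148)u − 169/5476)(−148u^2 + 972u − 1520) + (−(31860/1369)u + 127440/1369)
  −148u^2 + 972u − 1520 = ((50653/7965)u − 26011/1593)(−(31860/1369)u + 127440/1369) + (0)
Last nonzero remainder: −(31860/1369)u + 127440/1369. Dividing through by −31860/1369 gives the monic gcd u − 4.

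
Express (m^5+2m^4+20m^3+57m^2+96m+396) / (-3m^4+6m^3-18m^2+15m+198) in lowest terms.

Apply the Euclidean algorithm:
  m^5+2m^4+20m^3+57m^2+96m+396 = (-(1/3)m-4/3)(-3m^4+6m^3-18m^2+15m+198) + (22m^3+38m^2+182m+660)
  -3m^4+6m^3-18m^2+15m+198 = (-(3/22)m+123/242)(22m^3+38m^2+182m+660) + (-(1512/121)m^2+(1512/121)m-1512/11)
  22m^3+38m^2+182m+660 = (-(1331/756)m-605/126)(-(1512/121)m^2+(1512/121)m-1512/11) + (0)
Last nonzero remainder: -(1512/121)m^2+(1512/121)m-1512/11. Dividing through by -1512/121 gives the monic gcd m^2-m+11.
Cancel m^2-m+11 from numerator and denominator to get the reduced form.

(-m^3-3m^2-12m-36)/(3m^2-3m-18)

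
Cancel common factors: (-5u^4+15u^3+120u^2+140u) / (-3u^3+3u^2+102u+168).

(5u^2+10u)/(3u+12)

Euclidean algorithm in ℚ[u]:
  -5u^4+15u^3+120u^2+140u = ((5/3)u-10/3)(-3u^3+3u^2+102u+168) + (-40u^2+200u+560)
  -3u^3+3u^2+102u+168 = ((3/40)u+3/10)(-40u^2+200u+560) + (0)
Last nonzero remainder: -40u^2+200u+560. Dividing through by -40 gives the monic gcd u^2-5u-14.
Cancel u^2-5u-14 from numerator and denominator to get the reduced form.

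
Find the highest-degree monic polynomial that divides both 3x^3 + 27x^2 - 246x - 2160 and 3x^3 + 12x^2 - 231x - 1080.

x^2 - x - 72

Apply the Euclidean algorithm:
  3x^3 + 27x^2 - 246x - 2160 = (3x^3 + 12x^2 - 231x - 1080) + (15x^2 - 15x - 1080)
  3x^3 + 12x^2 - 231x - 1080 = ((1/5)x + 1)(15x^2 - 15x - 1080) + (0)
Last nonzero remainder: 15x^2 - 15x - 1080. Dividing through by 15 gives the monic gcd x^2 - x - 72.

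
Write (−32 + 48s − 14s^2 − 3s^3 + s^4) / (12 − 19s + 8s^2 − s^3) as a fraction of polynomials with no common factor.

(8 − 2s − s^2)/(−3 + s)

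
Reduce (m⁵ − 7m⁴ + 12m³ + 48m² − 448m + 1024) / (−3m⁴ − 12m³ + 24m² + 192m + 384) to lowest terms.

(−m³ + 7m² − 28m + 64)/(3m² + 12m + 24)

Repeated division with remainder:
  m⁵ − 7m⁴ + 12m³ + 48m² − 448m + 1024 = (−(1/3)m + 11/3)(−3m⁴ − 12m³ + 24m² + 192m + 384) + (64m³ + 24m² − 1024m − 384)
  −3m⁴ − 12m³ + 24m² + 192m + 384 = (−(3/64)m − 87/512)(64m³ + 24m² − 1024m − 384) + (−(1275/64)m² + 1275/4)
  64m³ + 24m² − 1024m − 384 = (−(4096/1275)m − 512/425)(−(1275/64)m² + 1275/4) + (0)
Last nonzero remainder: −(1275/64)m² + 1275/4. Dividing through by −1275/64 gives the monic gcd m² − 16.
Cancel m² − 16 from numerator and denominator to get the reduced form.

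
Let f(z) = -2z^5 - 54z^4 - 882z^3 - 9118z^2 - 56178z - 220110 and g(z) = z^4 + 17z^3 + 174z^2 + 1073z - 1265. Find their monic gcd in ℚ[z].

z^3 + 18z^2 + 192z + 1265

Repeated division with remainder:
  -2z^5 - 54z^4 - 882z^3 - 9118z^2 - 56178z - 220110 = (-2z - 20)(z^4 + 17z^3 + 174z^2 + 1073z - 1265) + (-194z^3 - 3492z^2 - 37248z - 245410)
  z^4 + 17z^3 + 174z^2 + 1073z - 1265 = (-(1/194)z + 1/194)(-194z^3 - 3492z^2 - 37248z - 245410) + (0)
Last nonzero remainder: -194z^3 - 3492z^2 - 37248z - 245410. Dividing through by -194 gives the monic gcd z^3 + 18z^2 + 192z + 1265.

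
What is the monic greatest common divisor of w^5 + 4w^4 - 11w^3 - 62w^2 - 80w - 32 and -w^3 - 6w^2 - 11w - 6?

w^2 + 3w + 2

Repeated division with remainder:
  w^5 + 4w^4 - 11w^3 - 62w^2 - 80w - 32 = (-w^2 + 2w + 10)(-w^3 - 6w^2 - 11w - 6) + (14w^2 + 42w + 28)
  -w^3 - 6w^2 - 11w - 6 = (-(1/14)w - 3/14)(14w^2 + 42w + 28) + (0)
Last nonzero remainder: 14w^2 + 42w + 28. Dividing through by 14 gives the monic gcd w^2 + 3w + 2.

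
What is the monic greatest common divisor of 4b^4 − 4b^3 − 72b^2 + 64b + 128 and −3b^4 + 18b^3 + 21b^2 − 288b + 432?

b^2 − 16

By polynomial division,
  4b^4 − 4b^3 − 72b^2 + 64b + 128 = (−4/3)(−3b^4 + 18b^3 + 21b^2 − 288b + 432) + (20b^3 − 44b^2 − 320b + 704)
  −3b^4 + 18b^3 + 21b^2 − 288b + 432 = (−(3/20)b + 57/100)(20b^3 − 44b^2 − 320b + 704) + (−(48/25)b^2 + 768/25)
  20b^3 − 44b^2 − 320b + 704 = (−(125/12)b + 275/12)(−(48/25)b^2 + 768/25) + (0)
Last nonzero remainder: −(48/25)b^2 + 768/25. Dividing through by −48/25 gives the monic gcd b^2 − 16.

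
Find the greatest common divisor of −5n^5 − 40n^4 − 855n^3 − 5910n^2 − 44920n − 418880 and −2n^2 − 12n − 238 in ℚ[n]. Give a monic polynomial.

n^2 + 6n + 119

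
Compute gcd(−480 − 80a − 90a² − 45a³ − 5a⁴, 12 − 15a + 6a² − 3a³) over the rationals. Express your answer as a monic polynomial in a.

4 − a + a²

Repeated division with remainder:
  −5a⁴ − 45a³ − 90a² − 80a − 480 = ((5/3)a + 55/3)(−3a³ + 6a² − 15a + 12) + (−175a² + 175a − 700)
  −3a³ + 6a² − 15a + 12 = ((3/175)a − 3/175)(−175a² + 175a − 700) + (0)
Last nonzero remainder: −175a² + 175a − 700. Dividing through by −175 gives the monic gcd a² − a + 4.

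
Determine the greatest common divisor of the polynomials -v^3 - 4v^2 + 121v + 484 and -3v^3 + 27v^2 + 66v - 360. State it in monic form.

v + 4

Euclidean algorithm in ℚ[v]:
  -v^3 - 4v^2 + 121v + 484 = (1/3)(-3v^3 + 27v^2 + 66v - 360) + (-13v^2 + 99v + 604)
  -3v^3 + 27v^2 + 66v - 360 = ((3/13)v - 54/169)(-13v^2 + 99v + 604) + (-(7056/169)v - 28224/169)
  -13v^2 + 99v + 604 = ((2197/7056)v - 25519/7056)(-(7056/169)v - 28224/169) + (0)
Last nonzero remainder: -(7056/169)v - 28224/169. Dividing through by -7056/169 gives the monic gcd v + 4.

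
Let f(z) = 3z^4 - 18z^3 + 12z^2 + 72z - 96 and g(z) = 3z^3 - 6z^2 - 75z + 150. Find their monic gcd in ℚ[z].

z - 2

Apply the Euclidean algorithm:
  3z^4 - 18z^3 + 12z^2 + 72z - 96 = (z - 4)(3z^3 - 6z^2 - 75z + 150) + (63z^2 - 378z + 504)
  3z^3 - 6z^2 - 75z + 150 = ((1/21)z + 4/21)(63z^2 - 378z + 504) + (-27z + 54)
  63z^2 - 378z + 504 = (-(7/3)z + 28/3)(-27z + 54) + (0)
Last nonzero remainder: -27z + 54. Dividing through by -27 gives the monic gcd z - 2.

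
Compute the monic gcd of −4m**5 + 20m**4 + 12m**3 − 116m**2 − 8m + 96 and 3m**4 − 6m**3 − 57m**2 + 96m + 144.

m**3 − 6m**2 + 5m + 12

Euclidean algorithm in ℚ[m]:
  −4m**5 + 20m**4 + 12m**3 − 116m**2 − 8m + 96 = (−(4/3)m + 4)(3m**4 − 6m**3 − 57m**2 + 96m + 144) + (−40m**3 + 240m**2 − 200m − 480)
  3m**4 − 6m**3 − 57m**2 + 96m + 144 = (−(3/40)m − 3/10)(−40m**3 + 240m**2 − 200m − 480) + (0)
Last nonzero remainder: −40m**3 + 240m**2 − 200m − 480. Dividing through by −40 gives the monic gcd m**3 − 6m**2 + 5m + 12.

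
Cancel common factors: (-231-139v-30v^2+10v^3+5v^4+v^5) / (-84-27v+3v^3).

(-33-v+v^2+v^3)/(-12+3v)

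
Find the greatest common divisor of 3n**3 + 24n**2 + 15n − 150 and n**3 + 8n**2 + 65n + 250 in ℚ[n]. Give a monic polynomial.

n + 5

Repeated division with remainder:
  3n**3 + 24n**2 + 15n − 150 = (3)(n**3 + 8n**2 + 65n + 250) + (−180n − 900)
  n**3 + 8n**2 + 65n + 250 = (−(1/180)n**2 − (1/60)n − 5/18)(−180n − 900) + (0)
Last nonzero remainder: −180n − 900. Dividing through by −180 gives the monic gcd n + 5.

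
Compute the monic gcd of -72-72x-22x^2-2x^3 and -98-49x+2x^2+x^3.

2+x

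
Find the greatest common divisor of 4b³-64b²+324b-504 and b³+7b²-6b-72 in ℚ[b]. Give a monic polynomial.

Repeated division with remainder:
  4b³-64b²+324b-504 = (4)(b³+7b²-6b-72) + (-92b²+348b-216)
  b³+7b²-6b-72 = (-(1/92)b-62/529)(-92b²+348b-216) + ((17160/529)b-51480/529)
  -92b²+348b-216 = (-(12167/4290)b+1587/715)((17160/529)b-51480/529) + (0)
Last nonzero remainder: (17160/529)b-51480/529. Dividing through by 17160/529 gives the monic gcd b-3.

b-3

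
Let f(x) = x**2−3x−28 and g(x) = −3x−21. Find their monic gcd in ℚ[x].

Repeated division with remainder:
  x**2−3x−28 = (−(1/3)x+10/3)(−3x−21) + (42)
  −3x−21 = (−(1/14)x−1/2)(42) + (0)
The last nonzero remainder is the constant 42, so the polynomials are coprime and gcd = 1.

1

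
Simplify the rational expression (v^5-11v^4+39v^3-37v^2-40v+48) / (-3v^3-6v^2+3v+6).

(-v^3+11v^2-40v+48)/(3v+6)

Euclidean algorithm in ℚ[v]:
  v^5-11v^4+39v^3-37v^2-40v+48 = (-(1/3)v^2+(13/3)v-22)(-3v^3-6v^2+3v+6) + (-180v^2+180)
  -3v^3-6v^2+3v+6 = ((1/60)v+1/30)(-180v^2+180) + (0)
Last nonzero remainder: -180v^2+180. Dividing through by -180 gives the monic gcd v^2-1.
Cancel v^2-1 from numerator and denominator to get the reduced form.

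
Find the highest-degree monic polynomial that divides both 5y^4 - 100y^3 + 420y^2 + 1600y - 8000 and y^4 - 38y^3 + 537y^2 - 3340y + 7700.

Repeated division with remainder:
  5y^4 - 100y^3 + 420y^2 + 1600y - 8000 = (5)(y^4 - 38y^3 + 537y^2 - 3340y + 7700) + (90y^3 - 2265y^2 + 18300y - 46500)
  y^4 - 38y^3 + 537y^2 - 3340y + 7700 = ((1/90)y - 77/540)(90y^3 - 2265y^2 + 18300y - 46500) + ((385/36)y^2 - (1925/9)y + 9625/9)
  90y^3 - 2265y^2 + 18300y - 46500 = ((648/77)y - 3348/77)((385/36)y^2 - (1925/9)y + 9625/9) + (0)
Last nonzero remainder: (385/36)y^2 - (1925/9)y + 9625/9. Dividing through by 385/36 gives the monic gcd y^2 - 20y + 100.

y^2 - 20y + 100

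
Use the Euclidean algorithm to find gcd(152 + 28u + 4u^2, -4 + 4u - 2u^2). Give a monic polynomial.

Repeated division with remainder:
  4u^2 + 28u + 152 = (-2)(-2u^2 + 4u - 4) + (36u + 144)
  -2u^2 + 4u - 4 = (-(1/18)u + 1/3)(36u + 144) + (-52)
  36u + 144 = (-(9/13)u - 36/13)(-52) + (0)
The last nonzero remainder is the constant -52, so the polynomials are coprime and gcd = 1.

1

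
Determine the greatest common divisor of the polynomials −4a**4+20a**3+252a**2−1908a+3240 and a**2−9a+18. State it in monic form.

Apply the Euclidean algorithm:
  −4a**4+20a**3+252a**2−1908a+3240 = (−4a**2−16a+180)(a**2−9a+18) + (0)
The last nonzero remainder a**2−9a+18 is already monic.

a**2−9a+18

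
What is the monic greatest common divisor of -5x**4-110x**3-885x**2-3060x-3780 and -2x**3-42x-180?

x+3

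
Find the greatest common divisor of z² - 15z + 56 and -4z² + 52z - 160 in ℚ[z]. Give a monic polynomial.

Apply the Euclidean algorithm:
  z² - 15z + 56 = (-1/4)(-4z² + 52z - 160) + (-2z + 16)
  -4z² + 52z - 160 = (2z - 10)(-2z + 16) + (0)
Last nonzero remainder: -2z + 16. Dividing through by -2 gives the monic gcd z - 8.

z - 8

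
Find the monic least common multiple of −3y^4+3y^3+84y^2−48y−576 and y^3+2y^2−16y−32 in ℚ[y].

y^5+y^4−30y^3−40y^2+224y+384

By polynomial division,
  −3y^4+3y^3+84y^2−48y−576 = (−3y+9)(y^3+2y^2−16y−32) + (18y^2−288)
  y^3+2y^2−16y−32 = ((1/18)y+1/9)(18y^2−288) + (0)
Last nonzero remainder: 18y^2−288. Dividing through by 18 gives the monic gcd y^2−16.
Then lcm(f, g) = f·g / gcd(f, g); expanding and making the result monic gives the answer.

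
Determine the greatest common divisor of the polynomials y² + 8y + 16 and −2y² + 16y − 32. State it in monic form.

Apply the Euclidean algorithm:
  y² + 8y + 16 = (−1/2)(−2y² + 16y − 32) + (16y)
  −2y² + 16y − 32 = (−(1/8)y + 1)(16y) + (−32)
  16y = (−(1/2)y)(−32) + (0)
The last nonzero remainder is the constant −32, so the polynomials are coprime and gcd = 1.

1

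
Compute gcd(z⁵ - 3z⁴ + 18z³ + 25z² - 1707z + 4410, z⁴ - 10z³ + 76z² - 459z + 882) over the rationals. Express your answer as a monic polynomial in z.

z³ - 4z² + 52z - 147

Apply the Euclidean algorithm:
  z⁵ - 3z⁴ + 18z³ + 25z² - 1707z + 4410 = (z + 7)(z⁴ - 10z³ + 76z² - 459z + 882) + (12z³ - 48z² + 624z - 1764)
  z⁴ - 10z³ + 76z² - 459z + 882 = ((1/12)z - 1/2)(12z³ - 48z² + 624z - 1764) + (0)
Last nonzero remainder: 12z³ - 48z² + 624z - 1764. Dividing through by 12 gives the monic gcd z³ - 4z² + 52z - 147.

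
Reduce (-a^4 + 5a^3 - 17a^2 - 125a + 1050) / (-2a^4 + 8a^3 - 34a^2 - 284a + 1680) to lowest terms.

(a - 5)/(2a - 8)

By polynomial division,
  -a^4 + 5a^3 - 17a^2 - 125a + 1050 = (1/2)(-2a^4 + 8a^3 - 34a^2 - 284a + 1680) + (a^3 + 17a + 210)
  -2a^4 + 8a^3 - 34a^2 - 284a + 1680 = (-2a + 8)(a^3 + 17a + 210) + (0)
The last nonzero remainder a^3 + 17a + 210 is already monic.
Cancel a^3 + 17a + 210 from numerator and denominator to get the reduced form.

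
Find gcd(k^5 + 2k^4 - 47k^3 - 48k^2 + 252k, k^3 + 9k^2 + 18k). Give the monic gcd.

k^2 + 3k

Apply the Euclidean algorithm:
  k^5 + 2k^4 - 47k^3 - 48k^2 + 252k = (k^2 - 7k - 2)(k^3 + 9k^2 + 18k) + (96k^2 + 288k)
  k^3 + 9k^2 + 18k = ((1/96)k + 1/16)(96k^2 + 288k) + (0)
Last nonzero remainder: 96k^2 + 288k. Dividing through by 96 gives the monic gcd k^2 + 3k.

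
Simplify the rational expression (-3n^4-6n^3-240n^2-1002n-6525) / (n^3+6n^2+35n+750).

(-3n^2-18n-87)/(n+10)

Repeated division with remainder:
  -3n^4-6n^3-240n^2-1002n-6525 = (-3n+12)(n^3+6n^2+35n+750) + (-207n^2+828n-15525)
  n^3+6n^2+35n+750 = (-(1/207)n-10/207)(-207n^2+828n-15525) + (0)
Last nonzero remainder: -207n^2+828n-15525. Dividing through by -207 gives the monic gcd n^2-4n+75.
Cancel n^2-4n+75 from numerator and denominator to get the reduced form.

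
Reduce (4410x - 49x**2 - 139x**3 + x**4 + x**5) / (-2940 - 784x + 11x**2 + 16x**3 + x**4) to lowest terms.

(-9x + x**2)/(6 + x)

By polynomial division,
  x**5 + x**4 - 139x**3 - 49x**2 + 4410x = (x - 15)(x**4 + 16x**3 + 11x**2 - 784x - 2940) + (90x**3 + 900x**2 - 4410x - 44100)
  x**4 + 16x**3 + 11x**2 - 784x - 2940 = ((1/90)x + 1/15)(90x**3 + 900x**2 - 4410x - 44100) + (0)
Last nonzero remainder: 90x**3 + 900x**2 - 4410x - 44100. Dividing through by 90 gives the monic gcd x**3 + 10x**2 - 49x - 490.
Cancel x**3 + 10x**2 - 49x - 490 from numerator and denominator to get the reduced form.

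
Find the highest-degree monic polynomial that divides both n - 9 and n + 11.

1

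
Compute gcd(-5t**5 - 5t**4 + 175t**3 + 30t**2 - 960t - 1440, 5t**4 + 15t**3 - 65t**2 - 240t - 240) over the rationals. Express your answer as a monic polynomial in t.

t**3 - t**2 - 9t - 12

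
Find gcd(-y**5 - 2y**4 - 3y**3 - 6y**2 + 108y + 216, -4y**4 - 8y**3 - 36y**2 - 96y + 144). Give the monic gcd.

y**3 + 3y**2 + 12y + 36

Repeated division with remainder:
  -y**5 - 2y**4 - 3y**3 - 6y**2 + 108y + 216 = ((1/4)y)(-4y**4 - 8y**3 - 36y**2 - 96y + 144) + (6y**3 + 18y**2 + 72y + 216)
  -4y**4 - 8y**3 - 36y**2 - 96y + 144 = (-(2/3)y + 2/3)(6y**3 + 18y**2 + 72y + 216) + (0)
Last nonzero remainder: 6y**3 + 18y**2 + 72y + 216. Dividing through by 6 gives the monic gcd y**3 + 3y**2 + 12y + 36.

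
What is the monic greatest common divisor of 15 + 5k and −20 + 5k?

1

Apply the Euclidean algorithm:
  5k + 15 = (5k − 20) + (35)
  5k − 20 = ((1/7)k − 4/7)(35) + (0)
The last nonzero remainder is the constant 35, so the polynomials are coprime and gcd = 1.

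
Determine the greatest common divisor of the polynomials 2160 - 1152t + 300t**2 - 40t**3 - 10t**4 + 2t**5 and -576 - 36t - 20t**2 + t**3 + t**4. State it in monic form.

-36 + t**2

Euclidean algorithm in ℚ[t]:
  2t**5 - 10t**4 - 40t**3 + 300t**2 - 1152t + 2160 = (2t - 12)(t**4 + t**3 - 20t**2 - 36t - 576) + (12t**3 + 132t**2 - 432t - 4752)
  t**4 + t**3 - 20t**2 - 36t - 576 = ((1/12)t - 5/6)(12t**3 + 132t**2 - 432t - 4752) + (126t**2 - 4536)
  12t**3 + 132t**2 - 432t - 4752 = ((2/21)t + 22/21)(126t**2 - 4536) + (0)
Last nonzero remainder: 126t**2 - 4536. Dividing through by 126 gives the monic gcd t**2 - 36.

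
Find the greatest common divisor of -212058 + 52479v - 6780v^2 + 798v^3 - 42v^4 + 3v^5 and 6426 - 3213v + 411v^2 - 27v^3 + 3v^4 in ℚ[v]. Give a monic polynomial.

By polynomial division,
  3v^5 - 42v^4 + 798v^3 - 6780v^2 + 52479v - 212058 = (v - 5)(3v^4 - 27v^3 + 411v^2 - 3213v + 6426) + (252v^3 - 1512v^2 + 29988v - 179928)
  3v^4 - 27v^3 + 411v^2 - 3213v + 6426 = ((1/84)v - 1/28)(252v^3 - 1512v^2 + 29988v - 179928) + (0)
Last nonzero remainder: 252v^3 - 1512v^2 + 29988v - 179928. Dividing through by 252 gives the monic gcd v^3 - 6v^2 + 119v - 714.

-714 + 119v - 6v^2 + v^3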